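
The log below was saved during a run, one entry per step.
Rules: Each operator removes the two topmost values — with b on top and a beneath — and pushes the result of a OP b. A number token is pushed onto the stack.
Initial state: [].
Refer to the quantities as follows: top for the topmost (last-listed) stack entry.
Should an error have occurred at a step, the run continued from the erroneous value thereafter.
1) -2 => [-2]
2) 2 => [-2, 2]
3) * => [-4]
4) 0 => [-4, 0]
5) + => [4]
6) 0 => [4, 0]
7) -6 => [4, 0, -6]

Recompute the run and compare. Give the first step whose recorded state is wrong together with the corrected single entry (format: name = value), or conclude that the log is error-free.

Step 1: push -2: top = -2 — confirmed correct.
Step 2: push 2: top = 2 — in agreement.
Step 3: -2 * 2 = -4 — matches.
Step 4: push 0: top = 0 — confirmed correct.
Step 5: -4 + 0 = -4 — not what was recorded.
That makes step 5 the first incorrect line — top = -4 is what it should show.

step 5, top = -4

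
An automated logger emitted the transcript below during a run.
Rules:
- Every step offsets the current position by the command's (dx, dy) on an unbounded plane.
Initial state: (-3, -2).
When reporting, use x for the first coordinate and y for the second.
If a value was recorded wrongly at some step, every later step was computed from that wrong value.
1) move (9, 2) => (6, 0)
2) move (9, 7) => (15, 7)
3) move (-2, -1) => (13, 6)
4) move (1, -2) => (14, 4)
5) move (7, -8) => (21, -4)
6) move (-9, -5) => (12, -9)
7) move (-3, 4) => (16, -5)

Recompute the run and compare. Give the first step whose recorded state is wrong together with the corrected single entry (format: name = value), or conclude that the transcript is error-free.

step 1: x = -3 + (9) = 6, y = -2 + (2) = 0 -> confirmed correct
step 2: x = 6 + (9) = 15, y = 0 + (7) = 7 -> checks out
step 3: x = 15 + (-2) = 13, y = 7 + (-1) = 6 -> no discrepancy
step 4: x = 13 + (1) = 14, y = 6 + (-2) = 4 -> in agreement
step 5: x = 14 + (7) = 21, y = 4 + (-8) = -4 -> confirmed correct
step 6: x = 21 + (-9) = 12, y = -4 + (-5) = -9 -> exactly as logged
step 7: x = 12 + (-3) = 9, y = -9 + (4) = -5 -> the entry is off here
That makes step 7 the first incorrect line — x = 9 is what it should show.

step 7, x = 9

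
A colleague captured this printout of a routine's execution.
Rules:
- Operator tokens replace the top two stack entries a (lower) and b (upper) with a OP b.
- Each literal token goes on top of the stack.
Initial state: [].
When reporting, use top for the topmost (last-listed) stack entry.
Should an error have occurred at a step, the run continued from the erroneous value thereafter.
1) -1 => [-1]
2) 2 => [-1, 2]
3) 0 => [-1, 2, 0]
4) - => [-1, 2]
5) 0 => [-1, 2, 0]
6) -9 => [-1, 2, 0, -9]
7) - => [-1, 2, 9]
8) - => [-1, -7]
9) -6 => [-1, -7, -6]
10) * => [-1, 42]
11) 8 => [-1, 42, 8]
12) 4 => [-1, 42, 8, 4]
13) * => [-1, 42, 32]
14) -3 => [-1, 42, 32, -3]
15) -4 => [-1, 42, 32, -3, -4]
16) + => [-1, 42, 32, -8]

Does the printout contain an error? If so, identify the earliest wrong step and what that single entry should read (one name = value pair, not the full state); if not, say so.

step 16, top = -7

Recomputing the run from the initial state:
step 1: [-1]
step 2: [-1, 2]
step 3: [-1, 2, 0]
step 4: [-1, 2]
step 5: [-1, 2, 0]
step 6: [-1, 2, 0, -9]
step 7: [-1, 2, 9]
step 8: [-1, -7]
step 9: [-1, -7, -6]
step 10: [-1, 42]
step 11: [-1, 42, 8]
step 12: [-1, 42, 8, 4]
step 13: [-1, 42, 32]
step 14: [-1, 42, 32, -3]
step 15: [-1, 42, 32, -3, -4]
step 16: [-1, 42, 32, -7]
The first disagreement with the printout is at step 16, where the value should be top = -7.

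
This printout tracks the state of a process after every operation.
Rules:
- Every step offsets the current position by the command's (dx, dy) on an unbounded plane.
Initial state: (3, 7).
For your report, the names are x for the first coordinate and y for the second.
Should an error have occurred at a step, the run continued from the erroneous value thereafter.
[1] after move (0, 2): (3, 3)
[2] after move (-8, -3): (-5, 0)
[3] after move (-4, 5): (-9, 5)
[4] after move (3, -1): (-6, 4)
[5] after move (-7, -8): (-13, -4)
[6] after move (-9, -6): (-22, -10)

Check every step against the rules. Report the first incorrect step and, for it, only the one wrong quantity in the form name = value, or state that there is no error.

step 1, y = 9

Recomputing the run from the initial state:
step 1: x = 3, y = 9
step 2: x = -5, y = 6
step 3: x = -9, y = 11
step 4: x = -6, y = 10
step 5: x = -13, y = 2
step 6: x = -22, y = -4
The first disagreement with the printout is at step 1, where the value should be y = 9.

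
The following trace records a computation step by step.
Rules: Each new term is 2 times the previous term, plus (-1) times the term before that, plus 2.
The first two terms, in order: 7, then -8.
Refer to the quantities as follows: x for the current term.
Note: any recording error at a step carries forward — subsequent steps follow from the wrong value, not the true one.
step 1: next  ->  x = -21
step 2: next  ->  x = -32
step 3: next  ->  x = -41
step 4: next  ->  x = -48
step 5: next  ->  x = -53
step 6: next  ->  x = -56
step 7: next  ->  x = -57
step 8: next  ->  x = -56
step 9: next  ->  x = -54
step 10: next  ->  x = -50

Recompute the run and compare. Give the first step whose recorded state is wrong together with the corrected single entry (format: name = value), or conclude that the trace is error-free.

step 9, x = -53

Recomputing the run from the initial state:
step 1: x = -21
step 2: x = -32
step 3: x = -41
step 4: x = -48
step 5: x = -53
step 6: x = -56
step 7: x = -57
step 8: x = -56
step 9: x = -53
step 10: x = -48
The first disagreement with the trace is at step 9, where the value should be x = -53.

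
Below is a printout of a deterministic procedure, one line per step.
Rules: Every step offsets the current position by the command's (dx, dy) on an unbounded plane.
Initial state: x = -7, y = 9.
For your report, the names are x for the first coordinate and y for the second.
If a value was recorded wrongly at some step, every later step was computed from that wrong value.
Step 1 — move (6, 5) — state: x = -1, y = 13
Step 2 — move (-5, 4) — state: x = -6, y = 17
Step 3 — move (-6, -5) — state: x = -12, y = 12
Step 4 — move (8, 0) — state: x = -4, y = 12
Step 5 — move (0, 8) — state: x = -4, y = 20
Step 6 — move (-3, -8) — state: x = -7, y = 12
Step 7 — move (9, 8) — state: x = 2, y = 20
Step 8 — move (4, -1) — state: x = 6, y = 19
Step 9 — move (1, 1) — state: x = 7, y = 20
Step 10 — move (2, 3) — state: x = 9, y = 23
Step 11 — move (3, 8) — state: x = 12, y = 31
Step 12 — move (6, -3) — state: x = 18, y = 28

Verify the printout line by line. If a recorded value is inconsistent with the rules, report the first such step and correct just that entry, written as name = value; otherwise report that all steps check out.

Step 1: x = -7 + (6) = -1, y = 9 + (5) = 14 — the entry is off here.
Step 1 is the first one off; corrected, y = 14.

step 1, y = 14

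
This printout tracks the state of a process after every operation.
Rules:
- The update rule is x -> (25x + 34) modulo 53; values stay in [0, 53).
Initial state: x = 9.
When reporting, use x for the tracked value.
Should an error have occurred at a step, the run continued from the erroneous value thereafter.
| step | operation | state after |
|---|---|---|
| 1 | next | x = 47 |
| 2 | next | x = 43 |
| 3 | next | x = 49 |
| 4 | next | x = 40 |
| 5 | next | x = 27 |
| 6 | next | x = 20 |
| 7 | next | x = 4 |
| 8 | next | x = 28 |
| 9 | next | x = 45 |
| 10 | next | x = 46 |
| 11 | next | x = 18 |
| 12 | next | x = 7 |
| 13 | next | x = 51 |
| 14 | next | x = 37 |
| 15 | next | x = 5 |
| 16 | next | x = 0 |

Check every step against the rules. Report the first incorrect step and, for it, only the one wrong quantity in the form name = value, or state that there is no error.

1. x = (25*9 + 34) mod 53 = 47 (exactly as logged)
2. x = (25*47 + 34) mod 53 = 43 (confirmed correct)
3. x = (25*43 + 34) mod 53 = 49 (verified)
4. x = (25*49 + 34) mod 53 = 40 (confirmed correct)
5. x = (25*40 + 34) mod 53 = 27 (no discrepancy)
6. x = (25*27 + 34) mod 53 = 20 (no discrepancy)
7. x = (25*20 + 34) mod 53 = 4 (in agreement)
8. x = (25*4 + 34) mod 53 = 28 (consistent with the printout)
9. x = (25*28 + 34) mod 53 = 45 (matches)
10. x = (25*45 + 34) mod 53 = 46 (same as recorded)
11. x = (25*46 + 34) mod 53 = 18 (same as recorded)
12. x = (25*18 + 34) mod 53 = 7 (exactly as logged)
13. x = (25*7 + 34) mod 53 = 50 (the printout disagrees here)
Step 13 is the first one off; corrected, x = 50.

step 13, x = 50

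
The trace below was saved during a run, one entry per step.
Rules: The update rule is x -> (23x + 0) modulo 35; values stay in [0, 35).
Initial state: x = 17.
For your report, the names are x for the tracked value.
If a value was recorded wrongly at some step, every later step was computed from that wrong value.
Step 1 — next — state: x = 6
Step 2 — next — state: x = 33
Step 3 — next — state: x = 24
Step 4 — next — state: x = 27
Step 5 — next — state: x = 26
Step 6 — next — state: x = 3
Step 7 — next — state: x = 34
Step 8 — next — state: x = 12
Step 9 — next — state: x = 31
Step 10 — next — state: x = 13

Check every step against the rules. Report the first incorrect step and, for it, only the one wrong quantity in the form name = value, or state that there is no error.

Recomputing the run from the initial state:
step 1: x = 6
step 2: x = 33
step 3: x = 24
step 4: x = 27
step 5: x = 26
step 6: x = 3
step 7: x = 34
step 8: x = 12
step 9: x = 31
step 10: x = 13
This matches the trace at every step.

no error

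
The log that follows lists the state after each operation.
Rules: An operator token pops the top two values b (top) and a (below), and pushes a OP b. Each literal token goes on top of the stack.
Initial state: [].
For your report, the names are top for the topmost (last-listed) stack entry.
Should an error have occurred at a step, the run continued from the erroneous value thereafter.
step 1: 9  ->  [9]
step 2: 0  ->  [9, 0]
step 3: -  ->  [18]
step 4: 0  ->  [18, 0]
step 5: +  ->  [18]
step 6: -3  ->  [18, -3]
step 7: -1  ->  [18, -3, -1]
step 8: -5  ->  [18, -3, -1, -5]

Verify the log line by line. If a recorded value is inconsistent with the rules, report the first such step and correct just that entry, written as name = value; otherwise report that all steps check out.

Recomputing the run from the initial state:
step 1: [9]
step 2: [9, 0]
step 3: [9]
step 4: [9, 0]
step 5: [9]
step 6: [9, -3]
step 7: [9, -3, -1]
step 8: [9, -3, -1, -5]
The first disagreement with the log is at step 3, where the value should be top = 9.

step 3, top = 9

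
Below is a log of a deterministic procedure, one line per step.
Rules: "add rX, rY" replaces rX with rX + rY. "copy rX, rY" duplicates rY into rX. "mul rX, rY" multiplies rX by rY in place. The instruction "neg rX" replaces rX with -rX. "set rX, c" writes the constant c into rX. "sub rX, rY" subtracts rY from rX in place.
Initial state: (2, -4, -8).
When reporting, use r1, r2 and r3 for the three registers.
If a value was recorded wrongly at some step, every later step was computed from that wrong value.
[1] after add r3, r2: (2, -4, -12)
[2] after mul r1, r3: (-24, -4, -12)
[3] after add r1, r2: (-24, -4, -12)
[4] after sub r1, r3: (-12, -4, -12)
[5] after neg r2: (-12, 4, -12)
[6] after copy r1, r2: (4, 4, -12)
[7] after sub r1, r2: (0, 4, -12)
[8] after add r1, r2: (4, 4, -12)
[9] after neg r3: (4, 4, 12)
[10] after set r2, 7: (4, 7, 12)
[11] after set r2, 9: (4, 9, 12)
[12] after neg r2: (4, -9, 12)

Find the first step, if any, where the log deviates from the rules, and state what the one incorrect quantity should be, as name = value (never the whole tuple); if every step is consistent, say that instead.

step 3, r1 = -28

1. r3 = -8 + -4 = -12 (agrees with the log)
2. r1 = 2 * -12 = -24 (consistent with the log)
3. r1 = -24 + -4 = -28 (not what was recorded)
Step 3 is the first one off; corrected, r1 = -28.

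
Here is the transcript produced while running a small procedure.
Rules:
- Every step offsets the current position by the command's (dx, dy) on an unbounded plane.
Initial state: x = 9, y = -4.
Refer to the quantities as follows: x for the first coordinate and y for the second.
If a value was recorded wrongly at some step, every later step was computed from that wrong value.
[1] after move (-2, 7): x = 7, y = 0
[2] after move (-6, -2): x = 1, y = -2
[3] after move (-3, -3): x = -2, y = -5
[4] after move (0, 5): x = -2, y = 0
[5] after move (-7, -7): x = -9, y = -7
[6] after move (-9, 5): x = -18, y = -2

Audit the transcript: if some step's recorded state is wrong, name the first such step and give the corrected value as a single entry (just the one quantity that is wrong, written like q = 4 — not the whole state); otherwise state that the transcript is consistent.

step 1, y = 3

Recomputing the run from the initial state:
step 1: x = 7, y = 3
step 2: x = 1, y = 1
step 3: x = -2, y = -2
step 4: x = -2, y = 3
step 5: x = -9, y = -4
step 6: x = -18, y = 1
The first disagreement with the transcript is at step 1, where the value should be y = 3.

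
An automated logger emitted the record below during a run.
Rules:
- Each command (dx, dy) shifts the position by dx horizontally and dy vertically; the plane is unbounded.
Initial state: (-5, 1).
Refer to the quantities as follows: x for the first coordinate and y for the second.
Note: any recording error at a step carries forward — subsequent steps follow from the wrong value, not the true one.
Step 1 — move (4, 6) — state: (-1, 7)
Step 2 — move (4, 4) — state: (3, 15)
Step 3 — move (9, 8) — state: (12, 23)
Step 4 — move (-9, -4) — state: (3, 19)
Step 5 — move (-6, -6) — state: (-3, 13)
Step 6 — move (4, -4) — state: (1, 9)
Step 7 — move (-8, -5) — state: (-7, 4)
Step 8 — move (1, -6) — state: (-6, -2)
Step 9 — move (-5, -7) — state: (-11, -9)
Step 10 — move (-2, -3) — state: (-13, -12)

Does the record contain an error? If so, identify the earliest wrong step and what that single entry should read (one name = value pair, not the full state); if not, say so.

Recomputing the run from the initial state:
step 1: x = -1, y = 7
step 2: x = 3, y = 11
step 3: x = 12, y = 19
step 4: x = 3, y = 15
step 5: x = -3, y = 9
step 6: x = 1, y = 5
step 7: x = -7, y = 0
step 8: x = -6, y = -6
step 9: x = -11, y = -13
step 10: x = -13, y = -16
The first disagreement with the record is at step 2, where the value should be y = 11.

step 2, y = 11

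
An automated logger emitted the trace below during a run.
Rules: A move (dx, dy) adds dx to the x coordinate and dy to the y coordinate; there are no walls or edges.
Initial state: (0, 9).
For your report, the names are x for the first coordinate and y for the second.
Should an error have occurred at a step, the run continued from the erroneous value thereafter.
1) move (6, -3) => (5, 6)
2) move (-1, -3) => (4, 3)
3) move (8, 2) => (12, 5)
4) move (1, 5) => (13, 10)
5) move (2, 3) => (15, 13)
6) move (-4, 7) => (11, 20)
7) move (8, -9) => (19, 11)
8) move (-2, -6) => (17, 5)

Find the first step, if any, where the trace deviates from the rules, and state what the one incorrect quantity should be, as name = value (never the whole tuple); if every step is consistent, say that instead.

step 1, x = 6

1. x = 0 + (6) = 6, y = 9 + (-3) = 6 (the trace disagrees here)
So the first discrepancy is step 1, where the right value is x = 6.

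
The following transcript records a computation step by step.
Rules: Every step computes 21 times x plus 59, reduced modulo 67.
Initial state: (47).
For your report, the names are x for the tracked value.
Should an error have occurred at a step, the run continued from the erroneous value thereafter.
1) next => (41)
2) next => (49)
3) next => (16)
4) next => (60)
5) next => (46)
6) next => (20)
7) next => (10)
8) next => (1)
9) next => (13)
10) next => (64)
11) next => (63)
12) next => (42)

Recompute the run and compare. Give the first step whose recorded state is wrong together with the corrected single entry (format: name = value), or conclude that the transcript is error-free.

Step 1: x = (21*47 + 59) mod 67 = 41 — same as recorded.
Step 2: x = (21*41 + 59) mod 67 = 49 — in agreement.
Step 3: x = (21*49 + 59) mod 67 = 16 — confirmed correct.
Step 4: x = (21*16 + 59) mod 67 = 60 — same as recorded.
Step 5: x = (21*60 + 59) mod 67 = 46 — agrees with the transcript.
Step 6: x = (21*46 + 59) mod 67 = 20 — checks out.
Step 7: x = (21*20 + 59) mod 67 = 10 — agrees with the transcript.
Step 8: x = (21*10 + 59) mod 67 = 1 — no discrepancy.
Step 9: x = (21*1 + 59) mod 67 = 13 — consistent with the transcript.
Step 10: x = (21*13 + 59) mod 67 = 64 — same as recorded.
Step 11: x = (21*64 + 59) mod 67 = 63 — confirmed correct.
Step 12: x = (21*63 + 59) mod 67 = 42 — in agreement.
The whole run recomputes cleanly — no discrepancies.

no error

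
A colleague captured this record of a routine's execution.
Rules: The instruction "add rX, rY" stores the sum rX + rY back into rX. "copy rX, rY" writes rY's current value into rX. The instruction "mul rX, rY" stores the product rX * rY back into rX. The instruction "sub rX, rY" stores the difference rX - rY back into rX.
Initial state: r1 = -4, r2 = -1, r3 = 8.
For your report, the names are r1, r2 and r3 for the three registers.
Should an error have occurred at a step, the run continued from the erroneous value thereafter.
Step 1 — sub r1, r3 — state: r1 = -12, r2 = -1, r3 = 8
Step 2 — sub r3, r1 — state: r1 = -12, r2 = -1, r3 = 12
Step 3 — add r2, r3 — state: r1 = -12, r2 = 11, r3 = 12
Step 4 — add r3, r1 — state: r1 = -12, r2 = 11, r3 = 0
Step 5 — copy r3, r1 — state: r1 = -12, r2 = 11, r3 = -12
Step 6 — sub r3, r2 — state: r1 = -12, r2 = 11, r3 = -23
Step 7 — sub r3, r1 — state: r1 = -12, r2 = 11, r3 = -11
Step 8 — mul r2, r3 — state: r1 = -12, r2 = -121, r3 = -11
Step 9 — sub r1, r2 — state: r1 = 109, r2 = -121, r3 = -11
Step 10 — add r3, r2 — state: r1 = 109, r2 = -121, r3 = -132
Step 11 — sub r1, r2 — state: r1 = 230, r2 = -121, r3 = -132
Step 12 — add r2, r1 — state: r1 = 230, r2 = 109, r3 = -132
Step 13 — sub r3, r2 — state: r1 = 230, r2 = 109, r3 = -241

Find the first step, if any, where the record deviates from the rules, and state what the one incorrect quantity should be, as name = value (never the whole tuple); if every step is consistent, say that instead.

1. r1 = -4 - 8 = -12 (matches)
2. r3 = 8 - -12 = 20 (the record has a different value)
First deviation found at step 2; the corrected entry is r3 = 20.

step 2, r3 = 20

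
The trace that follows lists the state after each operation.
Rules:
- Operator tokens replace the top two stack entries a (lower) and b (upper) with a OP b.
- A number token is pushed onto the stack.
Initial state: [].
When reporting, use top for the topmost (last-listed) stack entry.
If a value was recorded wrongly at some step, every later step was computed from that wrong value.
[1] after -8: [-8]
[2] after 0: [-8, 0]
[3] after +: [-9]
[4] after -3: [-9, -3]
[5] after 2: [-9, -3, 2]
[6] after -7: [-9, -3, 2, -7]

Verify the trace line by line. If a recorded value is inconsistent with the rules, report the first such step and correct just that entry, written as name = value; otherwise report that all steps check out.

Step 1: push -8: top = -8 — no discrepancy.
Step 2: push 0: top = 0 — in agreement.
Step 3: -8 + 0 = -8 — the trace has a different value.
First deviation found at step 3; the corrected entry is top = -8.

step 3, top = -8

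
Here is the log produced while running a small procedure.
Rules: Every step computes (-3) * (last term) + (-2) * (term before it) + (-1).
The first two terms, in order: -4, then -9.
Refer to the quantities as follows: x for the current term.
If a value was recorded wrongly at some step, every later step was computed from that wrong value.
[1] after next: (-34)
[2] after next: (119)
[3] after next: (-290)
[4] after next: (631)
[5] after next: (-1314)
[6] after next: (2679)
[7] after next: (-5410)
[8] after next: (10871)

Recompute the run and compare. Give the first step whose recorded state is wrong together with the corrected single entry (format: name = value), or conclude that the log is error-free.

Step 1: x = -3*(-9) + (-2)*(-4) + (-1) = 34 — not what was recorded.
Step 1 is the first one off; corrected, x = 34.

step 1, x = 34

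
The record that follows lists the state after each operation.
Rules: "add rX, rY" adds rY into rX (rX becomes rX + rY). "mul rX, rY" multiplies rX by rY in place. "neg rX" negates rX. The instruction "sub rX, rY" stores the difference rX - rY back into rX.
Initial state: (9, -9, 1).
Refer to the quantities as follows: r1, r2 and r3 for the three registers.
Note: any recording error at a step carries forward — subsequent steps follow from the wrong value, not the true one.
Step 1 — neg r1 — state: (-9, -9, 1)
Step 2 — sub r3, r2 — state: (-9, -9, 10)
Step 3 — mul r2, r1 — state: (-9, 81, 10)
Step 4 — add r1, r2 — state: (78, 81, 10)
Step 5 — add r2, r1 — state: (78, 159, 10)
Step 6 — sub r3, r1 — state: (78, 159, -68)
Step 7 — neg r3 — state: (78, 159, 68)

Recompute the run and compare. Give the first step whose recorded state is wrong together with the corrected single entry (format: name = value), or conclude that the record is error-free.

step 4, r1 = 72

1. r1 = -(9) = -9 (confirmed correct)
2. r3 = 1 - -9 = 10 (exactly as logged)
3. r2 = -9 * -9 = 81 (exactly as logged)
4. r1 = -9 + 81 = 72 (not what was recorded)
Conclusion: step 4 carries the first error; the entry should be r1 = 72.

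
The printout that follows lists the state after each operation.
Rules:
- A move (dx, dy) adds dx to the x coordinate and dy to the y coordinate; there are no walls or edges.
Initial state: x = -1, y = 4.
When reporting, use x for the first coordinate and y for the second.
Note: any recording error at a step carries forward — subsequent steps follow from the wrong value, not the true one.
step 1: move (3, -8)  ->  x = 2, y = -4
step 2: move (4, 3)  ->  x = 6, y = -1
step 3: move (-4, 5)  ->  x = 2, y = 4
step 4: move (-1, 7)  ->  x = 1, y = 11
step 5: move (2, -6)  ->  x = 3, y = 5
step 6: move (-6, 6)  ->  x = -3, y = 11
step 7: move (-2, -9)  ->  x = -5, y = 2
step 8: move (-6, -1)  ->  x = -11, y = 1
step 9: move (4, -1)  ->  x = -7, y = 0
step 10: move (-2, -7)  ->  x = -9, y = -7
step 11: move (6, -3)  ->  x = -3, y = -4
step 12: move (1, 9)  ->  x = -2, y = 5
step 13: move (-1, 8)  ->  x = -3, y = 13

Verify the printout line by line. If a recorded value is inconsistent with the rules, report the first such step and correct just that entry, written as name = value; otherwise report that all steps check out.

step 11, y = -10

Recomputing the run from the initial state:
step 1: x = 2, y = -4
step 2: x = 6, y = -1
step 3: x = 2, y = 4
step 4: x = 1, y = 11
step 5: x = 3, y = 5
step 6: x = -3, y = 11
step 7: x = -5, y = 2
step 8: x = -11, y = 1
step 9: x = -7, y = 0
step 10: x = -9, y = -7
step 11: x = -3, y = -10
step 12: x = -2, y = -1
step 13: x = -3, y = 7
The first disagreement with the printout is at step 11, where the value should be y = -10.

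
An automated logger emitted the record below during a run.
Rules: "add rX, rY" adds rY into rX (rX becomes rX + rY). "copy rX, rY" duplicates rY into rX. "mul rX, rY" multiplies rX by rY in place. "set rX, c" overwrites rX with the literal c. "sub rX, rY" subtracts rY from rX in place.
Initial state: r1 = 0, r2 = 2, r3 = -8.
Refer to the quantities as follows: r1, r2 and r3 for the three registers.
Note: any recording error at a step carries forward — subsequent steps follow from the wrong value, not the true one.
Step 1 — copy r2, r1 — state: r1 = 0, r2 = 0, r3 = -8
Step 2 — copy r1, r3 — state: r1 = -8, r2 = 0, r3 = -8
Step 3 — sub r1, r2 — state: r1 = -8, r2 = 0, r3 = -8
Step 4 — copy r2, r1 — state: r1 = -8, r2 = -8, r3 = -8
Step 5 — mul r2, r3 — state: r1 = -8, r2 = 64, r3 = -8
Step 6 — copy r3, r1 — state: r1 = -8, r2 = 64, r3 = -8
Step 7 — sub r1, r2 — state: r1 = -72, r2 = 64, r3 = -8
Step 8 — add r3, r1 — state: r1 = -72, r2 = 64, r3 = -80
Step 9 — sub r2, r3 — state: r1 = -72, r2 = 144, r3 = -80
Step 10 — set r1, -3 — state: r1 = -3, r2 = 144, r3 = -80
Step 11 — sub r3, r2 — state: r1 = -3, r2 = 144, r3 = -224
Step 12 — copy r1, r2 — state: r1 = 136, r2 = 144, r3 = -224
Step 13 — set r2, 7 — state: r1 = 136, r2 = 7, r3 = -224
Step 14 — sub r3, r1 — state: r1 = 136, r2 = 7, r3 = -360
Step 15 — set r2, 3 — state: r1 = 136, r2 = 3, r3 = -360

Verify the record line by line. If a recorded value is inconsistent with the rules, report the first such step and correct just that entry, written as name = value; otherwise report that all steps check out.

step 1: r2 = 0 -> confirmed correct
step 2: r1 = -8 -> checks out
step 3: r1 = -8 - 0 = -8 -> confirmed correct
step 4: r2 = -8 -> verified
step 5: r2 = -8 * -8 = 64 -> no discrepancy
step 6: r3 = -8 -> no discrepancy
step 7: r1 = -8 - 64 = -72 -> no discrepancy
step 8: r3 = -8 + -72 = -80 -> exactly as logged
step 9: r2 = 64 - -80 = 144 -> checks out
step 10: r1 = -3 -> in agreement
step 11: r3 = -80 - 144 = -224 -> same as recorded
step 12: r1 = 144 -> the recorded entry deviates here
So the first discrepancy is step 12, where the right value is r1 = 144.

step 12, r1 = 144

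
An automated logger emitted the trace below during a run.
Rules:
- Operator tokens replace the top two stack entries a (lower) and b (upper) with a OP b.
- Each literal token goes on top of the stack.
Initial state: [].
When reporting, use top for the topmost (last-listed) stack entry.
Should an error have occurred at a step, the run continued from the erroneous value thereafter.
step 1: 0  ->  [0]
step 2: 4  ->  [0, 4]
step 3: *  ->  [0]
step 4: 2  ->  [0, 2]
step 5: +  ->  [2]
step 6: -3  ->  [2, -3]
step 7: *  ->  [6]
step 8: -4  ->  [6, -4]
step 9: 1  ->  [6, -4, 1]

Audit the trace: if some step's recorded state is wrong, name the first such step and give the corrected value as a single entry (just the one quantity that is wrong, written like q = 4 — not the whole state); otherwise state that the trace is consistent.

step 7, top = -6

Step 1: push 0: top = 0 — matches.
Step 2: push 4: top = 4 — verified.
Step 3: 0 * 4 = 0 — consistent with the trace.
Step 4: push 2: top = 2 — no discrepancy.
Step 5: 0 + 2 = 2 — in agreement.
Step 6: push -3: top = -3 — consistent with the trace.
Step 7: 2 * -3 = -6 — the recorded entry deviates here.
First deviation found at step 7; the corrected entry is top = -6.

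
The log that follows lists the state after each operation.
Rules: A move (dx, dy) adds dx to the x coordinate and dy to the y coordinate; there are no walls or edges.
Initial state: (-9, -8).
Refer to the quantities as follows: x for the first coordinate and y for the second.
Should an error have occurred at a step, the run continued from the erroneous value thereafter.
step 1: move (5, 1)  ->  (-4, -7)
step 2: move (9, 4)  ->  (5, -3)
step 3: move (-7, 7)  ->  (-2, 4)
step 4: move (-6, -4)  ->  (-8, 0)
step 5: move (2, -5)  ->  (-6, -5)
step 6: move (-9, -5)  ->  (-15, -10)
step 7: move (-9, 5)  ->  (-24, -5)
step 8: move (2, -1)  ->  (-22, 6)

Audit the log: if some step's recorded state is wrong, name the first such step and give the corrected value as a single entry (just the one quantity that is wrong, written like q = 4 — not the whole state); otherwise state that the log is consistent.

1. x = -9 + (5) = -4, y = -8 + (1) = -7 (confirmed correct)
2. x = -4 + (9) = 5, y = -7 + (4) = -3 (agrees with the log)
3. x = 5 + (-7) = -2, y = -3 + (7) = 4 (no discrepancy)
4. x = -2 + (-6) = -8, y = 4 + (-4) = 0 (no discrepancy)
5. x = -8 + (2) = -6, y = 0 + (-5) = -5 (no discrepancy)
6. x = -6 + (-9) = -15, y = -5 + (-5) = -10 (agrees with the log)
7. x = -15 + (-9) = -24, y = -10 + (5) = -5 (in agreement)
8. x = -24 + (2) = -22, y = -5 + (-1) = -6 (the log has a different value)
So the first discrepancy is step 8, where the right value is y = -6.

step 8, y = -6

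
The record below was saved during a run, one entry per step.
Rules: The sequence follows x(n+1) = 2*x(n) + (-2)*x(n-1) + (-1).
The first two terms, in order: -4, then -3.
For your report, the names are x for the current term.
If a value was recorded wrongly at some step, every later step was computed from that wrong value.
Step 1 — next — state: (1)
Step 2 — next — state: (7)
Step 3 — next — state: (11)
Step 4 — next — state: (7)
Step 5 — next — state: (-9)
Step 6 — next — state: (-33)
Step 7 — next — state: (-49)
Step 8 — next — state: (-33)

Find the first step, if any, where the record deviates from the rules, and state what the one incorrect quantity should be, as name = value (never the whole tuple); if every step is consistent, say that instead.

no error

1. x = 2*(-3) + (-2)*(-4) + (-1) = 1 (checks out)
2. x = 2*(1) + (-2)*(-3) + (-1) = 7 (consistent with the record)
3. x = 2*(7) + (-2)*(1) + (-1) = 11 (agrees with the record)
4. x = 2*(11) + (-2)*(7) + (-1) = 7 (no discrepancy)
5. x = 2*(7) + (-2)*(11) + (-1) = -9 (no discrepancy)
6. x = 2*(-9) + (-2)*(7) + (-1) = -33 (consistent with the record)
7. x = 2*(-33) + (-2)*(-9) + (-1) = -49 (no discrepancy)
8. x = 2*(-49) + (-2)*(-33) + (-1) = -33 (consistent with the record)
No step deviates from the rules.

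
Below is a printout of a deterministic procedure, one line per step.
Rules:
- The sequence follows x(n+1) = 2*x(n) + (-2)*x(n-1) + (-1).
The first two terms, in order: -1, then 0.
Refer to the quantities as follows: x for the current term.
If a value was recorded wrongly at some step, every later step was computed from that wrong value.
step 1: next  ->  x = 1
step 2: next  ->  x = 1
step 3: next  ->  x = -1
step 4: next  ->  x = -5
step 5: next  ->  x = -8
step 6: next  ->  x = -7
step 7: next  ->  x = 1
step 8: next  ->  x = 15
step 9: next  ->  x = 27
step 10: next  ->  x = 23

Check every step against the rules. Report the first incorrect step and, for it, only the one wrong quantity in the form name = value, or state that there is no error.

step 1: x = 2*(0) + (-2)*(-1) + (-1) = 1 -> no discrepancy
step 2: x = 2*(1) + (-2)*(0) + (-1) = 1 -> consistent with the printout
step 3: x = 2*(1) + (-2)*(1) + (-1) = -1 -> same as recorded
step 4: x = 2*(-1) + (-2)*(1) + (-1) = -5 -> confirmed correct
step 5: x = 2*(-5) + (-2)*(-1) + (-1) = -9 -> the printout disagrees here
The earliest wrong entry is at step 5: it should read x = -9.

step 5, x = -9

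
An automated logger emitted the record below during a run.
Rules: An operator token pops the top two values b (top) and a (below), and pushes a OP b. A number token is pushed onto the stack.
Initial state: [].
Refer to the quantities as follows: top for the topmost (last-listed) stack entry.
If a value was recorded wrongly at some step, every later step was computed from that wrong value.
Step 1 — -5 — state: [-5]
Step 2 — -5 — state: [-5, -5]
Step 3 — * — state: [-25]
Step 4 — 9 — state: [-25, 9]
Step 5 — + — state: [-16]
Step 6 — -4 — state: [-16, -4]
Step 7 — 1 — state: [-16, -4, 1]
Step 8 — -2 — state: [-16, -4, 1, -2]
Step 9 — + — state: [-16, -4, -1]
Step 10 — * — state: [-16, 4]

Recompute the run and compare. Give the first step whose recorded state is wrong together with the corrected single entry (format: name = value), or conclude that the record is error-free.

step 1: push -5: top = -5 -> checks out
step 2: push -5: top = -5 -> consistent with the record
step 3: -5 * -5 = 25 -> a discrepancy with the record
So the first discrepancy is step 3, where the right value is top = 25.

step 3, top = 25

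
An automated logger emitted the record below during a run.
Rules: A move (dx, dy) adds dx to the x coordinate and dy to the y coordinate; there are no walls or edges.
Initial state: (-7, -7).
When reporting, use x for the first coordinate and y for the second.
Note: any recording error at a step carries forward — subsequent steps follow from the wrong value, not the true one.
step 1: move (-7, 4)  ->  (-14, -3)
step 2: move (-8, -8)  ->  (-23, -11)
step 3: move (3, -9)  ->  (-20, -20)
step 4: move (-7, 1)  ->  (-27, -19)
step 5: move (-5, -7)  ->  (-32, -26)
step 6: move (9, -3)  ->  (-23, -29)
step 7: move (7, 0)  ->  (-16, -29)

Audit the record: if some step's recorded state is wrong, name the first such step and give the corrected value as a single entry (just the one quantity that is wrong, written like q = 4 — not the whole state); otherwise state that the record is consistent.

1. x = -7 + (-7) = -14, y = -7 + (4) = -3 (matches)
2. x = -14 + (-8) = -22, y = -3 + (-8) = -11 (the entry is off here)
Conclusion: step 2 carries the first error; the entry should be x = -22.

step 2, x = -22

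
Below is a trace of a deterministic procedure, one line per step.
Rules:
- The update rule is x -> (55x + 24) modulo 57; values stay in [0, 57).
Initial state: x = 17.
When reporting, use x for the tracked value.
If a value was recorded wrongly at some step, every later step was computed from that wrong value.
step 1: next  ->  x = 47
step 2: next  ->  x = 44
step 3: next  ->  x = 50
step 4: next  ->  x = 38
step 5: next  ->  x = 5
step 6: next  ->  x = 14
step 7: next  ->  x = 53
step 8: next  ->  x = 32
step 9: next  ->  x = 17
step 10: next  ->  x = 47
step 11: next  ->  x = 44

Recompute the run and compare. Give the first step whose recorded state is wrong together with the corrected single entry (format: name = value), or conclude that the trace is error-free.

no error

step 1: x = (55*17 + 24) mod 57 = 47 -> no discrepancy
step 2: x = (55*47 + 24) mod 57 = 44 -> agrees with the trace
step 3: x = (55*44 + 24) mod 57 = 50 -> matches
step 4: x = (55*50 + 24) mod 57 = 38 -> in agreement
step 5: x = (55*38 + 24) mod 57 = 5 -> in agreement
step 6: x = (55*5 + 24) mod 57 = 14 -> same as recorded
step 7: x = (55*14 + 24) mod 57 = 53 -> same as recorded
step 8: x = (55*53 + 24) mod 57 = 32 -> verified
step 9: x = (55*32 + 24) mod 57 = 17 -> consistent with the trace
step 10: x = (55*17 + 24) mod 57 = 47 -> matches
step 11: x = (55*47 + 24) mod 57 = 44 -> checks out
All entries verified; no error found.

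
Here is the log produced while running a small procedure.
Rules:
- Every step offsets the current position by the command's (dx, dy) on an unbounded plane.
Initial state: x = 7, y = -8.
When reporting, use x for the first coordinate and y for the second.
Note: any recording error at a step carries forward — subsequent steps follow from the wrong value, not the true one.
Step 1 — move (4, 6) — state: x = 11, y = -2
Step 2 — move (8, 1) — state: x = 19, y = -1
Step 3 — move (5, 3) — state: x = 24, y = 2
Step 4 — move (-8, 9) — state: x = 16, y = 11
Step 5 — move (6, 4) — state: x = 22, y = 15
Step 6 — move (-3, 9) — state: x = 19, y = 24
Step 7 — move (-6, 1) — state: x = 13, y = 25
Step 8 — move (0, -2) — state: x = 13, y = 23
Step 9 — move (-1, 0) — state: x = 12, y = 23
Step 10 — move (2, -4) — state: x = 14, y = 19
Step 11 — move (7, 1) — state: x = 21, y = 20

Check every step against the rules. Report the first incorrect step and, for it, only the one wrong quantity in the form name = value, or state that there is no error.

no error

Step 1: x = 7 + (4) = 11, y = -8 + (6) = -2 — in agreement.
Step 2: x = 11 + (8) = 19, y = -2 + (1) = -1 — same as recorded.
Step 3: x = 19 + (5) = 24, y = -1 + (3) = 2 — exactly as logged.
Step 4: x = 24 + (-8) = 16, y = 2 + (9) = 11 — same as recorded.
Step 5: x = 16 + (6) = 22, y = 11 + (4) = 15 — matches.
Step 6: x = 22 + (-3) = 19, y = 15 + (9) = 24 — same as recorded.
Step 7: x = 19 + (-6) = 13, y = 24 + (1) = 25 — same as recorded.
Step 8: x = 13 + (0) = 13, y = 25 + (-2) = 23 — same as recorded.
Step 9: x = 13 + (-1) = 12, y = 23 + (0) = 23 — matches.
Step 10: x = 12 + (2) = 14, y = 23 + (-4) = 19 — in agreement.
Step 11: x = 14 + (7) = 21, y = 19 + (1) = 20 — checks out.
The recomputation confirms every line.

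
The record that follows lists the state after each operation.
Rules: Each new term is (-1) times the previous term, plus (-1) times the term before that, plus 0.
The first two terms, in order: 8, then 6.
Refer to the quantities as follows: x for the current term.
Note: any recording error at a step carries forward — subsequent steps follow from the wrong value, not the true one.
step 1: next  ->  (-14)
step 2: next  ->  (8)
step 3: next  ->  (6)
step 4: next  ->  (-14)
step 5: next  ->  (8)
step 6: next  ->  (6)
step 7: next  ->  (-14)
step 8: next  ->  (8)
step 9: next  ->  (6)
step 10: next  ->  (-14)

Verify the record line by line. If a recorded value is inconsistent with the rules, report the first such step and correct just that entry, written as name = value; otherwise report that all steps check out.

Step 1: x = -1*(6) + (-1)*(8) + (0) = -14 — checks out.
Step 2: x = -1*(-14) + (-1)*(6) + (0) = 8 — checks out.
Step 3: x = -1*(8) + (-1)*(-14) + (0) = 6 — exactly as logged.
Step 4: x = -1*(6) + (-1)*(8) + (0) = -14 — checks out.
Step 5: x = -1*(-14) + (-1)*(6) + (0) = 8 — exactly as logged.
Step 6: x = -1*(8) + (-1)*(-14) + (0) = 6 — same as recorded.
Step 7: x = -1*(6) + (-1)*(8) + (0) = -14 — same as recorded.
Step 8: x = -1*(-14) + (-1)*(6) + (0) = 8 — checks out.
Step 9: x = -1*(8) + (-1)*(-14) + (0) = 6 — matches.
Step 10: x = -1*(6) + (-1)*(8) + (0) = -14 — matches.
No step deviates from the rules.

no error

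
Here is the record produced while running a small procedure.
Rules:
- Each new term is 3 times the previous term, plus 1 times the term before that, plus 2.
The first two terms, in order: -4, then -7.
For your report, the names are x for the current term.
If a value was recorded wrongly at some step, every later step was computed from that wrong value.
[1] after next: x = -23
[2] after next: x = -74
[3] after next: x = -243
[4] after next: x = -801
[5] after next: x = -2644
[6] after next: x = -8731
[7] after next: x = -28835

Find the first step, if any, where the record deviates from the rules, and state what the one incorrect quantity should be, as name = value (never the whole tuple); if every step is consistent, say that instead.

no error

step 1: x = 3*(-7) + (1)*(-4) + (2) = -23 -> matches
step 2: x = 3*(-23) + (1)*(-7) + (2) = -74 -> exactly as logged
step 3: x = 3*(-74) + (1)*(-23) + (2) = -243 -> matches
step 4: x = 3*(-243) + (1)*(-74) + (2) = -801 -> confirmed correct
step 5: x = 3*(-801) + (1)*(-243) + (2) = -2644 -> matches
step 6: x = 3*(-2644) + (1)*(-801) + (2) = -8731 -> matches
step 7: x = 3*(-8731) + (1)*(-2644) + (2) = -28835 -> checks out
All entries verified; no error found.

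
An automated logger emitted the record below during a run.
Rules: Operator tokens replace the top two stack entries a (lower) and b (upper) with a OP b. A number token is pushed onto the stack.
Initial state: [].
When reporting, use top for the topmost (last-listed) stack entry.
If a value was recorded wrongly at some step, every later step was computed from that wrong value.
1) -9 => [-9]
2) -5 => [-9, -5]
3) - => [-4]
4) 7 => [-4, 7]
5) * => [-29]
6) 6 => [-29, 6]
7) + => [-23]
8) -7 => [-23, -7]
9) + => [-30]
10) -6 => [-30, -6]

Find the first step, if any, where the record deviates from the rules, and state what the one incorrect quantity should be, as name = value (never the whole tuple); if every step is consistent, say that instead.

step 1: push -9: top = -9 -> no discrepancy
step 2: push -5: top = -5 -> in agreement
step 3: -9 - -5 = -4 -> exactly as logged
step 4: push 7: top = 7 -> verified
step 5: -4 * 7 = -28 -> first mismatch against the record
Conclusion: step 5 carries the first error; the entry should be top = -28.

step 5, top = -28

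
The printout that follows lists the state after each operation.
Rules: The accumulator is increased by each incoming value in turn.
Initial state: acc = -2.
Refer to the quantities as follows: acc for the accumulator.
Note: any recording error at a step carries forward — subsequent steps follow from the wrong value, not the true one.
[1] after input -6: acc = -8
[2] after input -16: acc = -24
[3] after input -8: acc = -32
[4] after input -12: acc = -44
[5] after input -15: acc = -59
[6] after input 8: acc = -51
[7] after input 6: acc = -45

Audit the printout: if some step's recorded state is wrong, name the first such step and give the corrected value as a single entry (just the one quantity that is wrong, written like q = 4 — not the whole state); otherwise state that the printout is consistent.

Recomputing the run from the initial state:
step 1: acc = -8
step 2: acc = -24
step 3: acc = -32
step 4: acc = -44
step 5: acc = -59
step 6: acc = -51
step 7: acc = -45
This matches the printout at every step.

no error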